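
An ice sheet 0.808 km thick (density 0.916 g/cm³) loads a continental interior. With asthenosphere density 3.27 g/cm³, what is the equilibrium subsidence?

By Archimedes' principle applied to the lithosphere: the ice load ρ_ice t is balanced by mantle displaced below, ρ_m s.
s = t ρ_ice / ρ_m = 0.808 km × 0.916/3.27 = 0.226 km.

0.226 km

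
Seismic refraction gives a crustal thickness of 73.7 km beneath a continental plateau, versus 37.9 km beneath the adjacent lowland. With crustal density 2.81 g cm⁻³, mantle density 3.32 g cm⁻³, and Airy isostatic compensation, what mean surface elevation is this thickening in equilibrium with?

5.5 km

Excess crust Δ = 73.7 km − 37.9 km = 35.8 km, split between elevation h and root r with h + r = Δ.
Airy balance ρ_c h = (ρ_m − ρ_c) r gives r = h ρ_c/(ρ_m − ρ_c), so h (1 + ρ_c/(ρ_m − ρ_c)) = Δ, i.e. h = Δ (ρ_m − ρ_c)/ρ_m.
h = 35.8 km × 0.51/3.32 = 5.5 km.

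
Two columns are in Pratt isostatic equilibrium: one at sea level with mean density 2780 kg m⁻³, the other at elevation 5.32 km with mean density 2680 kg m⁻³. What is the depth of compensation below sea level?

ρ_ref D = ρ (D + h) → D (ρ_ref − ρ) = ρ h.
D = ρ h/(ρ_ref − ρ) = 2680 × 5.32 km/(2780 − 2680) = 143 km.

143 km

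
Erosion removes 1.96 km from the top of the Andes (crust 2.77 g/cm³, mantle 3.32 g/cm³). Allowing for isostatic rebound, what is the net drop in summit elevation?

0.325 km

Rebound u = e ρ_c/ρ_m = 1.96 km × 2.77/3.32 = 1.635 km.
Net surface drop = e − u = 1.96 km − 1.635 km = e (ρ_m − ρ_c)/ρ_m = 0.325 km.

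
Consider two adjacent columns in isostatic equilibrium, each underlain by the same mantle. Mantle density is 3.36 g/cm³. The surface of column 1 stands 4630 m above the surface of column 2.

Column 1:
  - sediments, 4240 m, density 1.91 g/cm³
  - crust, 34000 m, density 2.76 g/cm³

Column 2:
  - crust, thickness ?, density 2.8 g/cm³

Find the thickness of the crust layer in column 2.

Take the compensation level at the base of the deeper column (depth z_c below the surface of column 1) and equate Σ ρ_i t_i down to z_c; mantle fills any gap and the z_c terms cancel.
Column 1: 4240×1.91 + 34000×2.76 + (z_c − 38240)×3.36
Column 2: 4630×0 + x×2.8 + (z_c − 4630 − 0 − x)×3.36
The z_c×3.36 term appears on both sides and cancels. Collect the known terms of each column as K = Σ(ρt)_known − 3.36 × (depth of known layers): K_1 = 101938.4 − 3.36×38240 = −26548; K_2 = 0 − 3.36×(4630 + 0) = −15556.8.
Balance: K_1 = K_2 − x×(3.36 − 2.8), so x = (K_2 − K_1)/(3.36 − 2.8) = 10991.2/0.56 = 19600 m.

19600 m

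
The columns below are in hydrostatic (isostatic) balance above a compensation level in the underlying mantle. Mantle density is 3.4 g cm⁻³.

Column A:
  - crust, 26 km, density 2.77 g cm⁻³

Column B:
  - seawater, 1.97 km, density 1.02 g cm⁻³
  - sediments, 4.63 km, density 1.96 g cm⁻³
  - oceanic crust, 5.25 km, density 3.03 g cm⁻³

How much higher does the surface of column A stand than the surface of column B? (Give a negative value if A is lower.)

0.906 km

For any compensation level in the mantle, the mantle terms cancel and isostasy reduces to e = (Σt_A − Σt_B) − (Σ(ρt)_A − Σ(ρt)_B) / ρ_m.
Σt_A = 26 km; Σt_B = 11.85 km; Σ(ρt)_A = 72.02; Σ(ρt)_B = 26.9917 (in km·g cm⁻³).
e = (26 − 11.85) − (72.02 − 26.9917) / 3.4 = 0.906 km.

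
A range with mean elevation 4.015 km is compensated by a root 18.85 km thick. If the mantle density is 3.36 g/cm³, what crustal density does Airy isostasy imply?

ρ_c h = (ρ_m − ρ_c) r → ρ_c (h + r) = ρ_m r → ρ_c = ρ_m r / (h + r).
ρ_c = 3.36 × 18.85 km / (4.015 km + 18.85 km) = 2.77 g/cm³.

2.77 g/cm³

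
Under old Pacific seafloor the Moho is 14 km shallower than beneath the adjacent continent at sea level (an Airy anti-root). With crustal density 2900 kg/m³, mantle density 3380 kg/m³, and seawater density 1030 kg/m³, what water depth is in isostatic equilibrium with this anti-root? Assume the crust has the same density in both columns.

3.59 km

Replacing a thickness d of crust by seawater at the top must be balanced by replacing crust with mantle at the base: d (ρ_c − ρ_w) = a (ρ_m − ρ_c).
d = a (ρ_m − ρ_c)/(ρ_c − ρ_w) = 14 km × 480/1870 = 3.59 km.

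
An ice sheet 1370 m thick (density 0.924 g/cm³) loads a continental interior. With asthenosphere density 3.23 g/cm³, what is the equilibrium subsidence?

392 m

For local isostatic compensation: the ice load ρ_ice t is balanced by mantle displaced below, ρ_m s.
s = t ρ_ice / ρ_m = 1370 m × 0.924/3.23 = 392 m.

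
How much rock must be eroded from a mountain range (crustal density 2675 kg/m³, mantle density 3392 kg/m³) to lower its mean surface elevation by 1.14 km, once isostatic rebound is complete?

5.39 km

Net drop Δ = e − u = e − e ρ_c/ρ_m = e (ρ_m − ρ_c)/ρ_m.
e = Δ ρ_m/(ρ_m − ρ_c) = 1.14 km × 3392/717 = 5.39 km.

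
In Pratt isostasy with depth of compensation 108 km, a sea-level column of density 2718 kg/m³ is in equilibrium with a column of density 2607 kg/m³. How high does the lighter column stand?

4.6 km

ρ_ref D = ρ (D + h) → h = D (ρ_ref − ρ)/ρ.
h = 108 km × (2718 − 2607)/2607 = 4.6 km.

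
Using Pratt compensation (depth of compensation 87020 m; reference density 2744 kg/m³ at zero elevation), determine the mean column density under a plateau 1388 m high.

Pratt balance: ρ_ref D = ρ (D + h).
ρ = ρ_ref D/(D + h) = 2744 × 87020 m/(87020 m + 1388 m) = 2700 kg/m³.

2700 kg/m³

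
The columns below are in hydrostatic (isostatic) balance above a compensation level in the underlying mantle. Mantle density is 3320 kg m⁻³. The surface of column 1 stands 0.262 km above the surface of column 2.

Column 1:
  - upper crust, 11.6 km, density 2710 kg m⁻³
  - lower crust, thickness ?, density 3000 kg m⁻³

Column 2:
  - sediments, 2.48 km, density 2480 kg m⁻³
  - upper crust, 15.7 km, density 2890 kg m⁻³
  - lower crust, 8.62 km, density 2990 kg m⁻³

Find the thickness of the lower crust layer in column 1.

Take the compensation level at the base of the deeper column (depth z_c below the surface of column 1) and equate Σ ρ_i t_i down to z_c; mantle fills any gap and the z_c terms cancel.
Column 1: 11.6×2710 + x×3000 + (z_c − 11.6 − x)×3320
Column 2: 0.262×0 + 2.48×2480 + 15.7×2890 + 8.62×2990 + (z_c − 0.262 − 26.8)×3320
The z_c×3320 term appears on both sides and cancels. Collect the known terms of each column as K = Σ(ρt)_known − 3320 × (depth of known layers): K_1 = 31436 − 3320×11.6 = −7076; K_2 = 77297.2 − 3320×(0.262 + 26.8) = −12548.64.
Balance: K_1 − x×(3320 − 3000) = K_2, so x = (K_1 − K_2)/(3320 − 3000) = 5472.64/320 = 17.1 km.

17.1 km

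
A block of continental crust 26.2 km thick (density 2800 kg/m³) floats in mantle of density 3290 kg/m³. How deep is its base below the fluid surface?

Draft d = t ρ_obj/ρ_fluid = 26.2 km × 2800/3290 = 22.3 km.

22.3 km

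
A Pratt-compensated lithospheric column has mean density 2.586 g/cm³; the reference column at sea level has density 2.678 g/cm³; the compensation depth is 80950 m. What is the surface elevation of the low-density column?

2880 m

ρ_ref D = ρ (D + h) → h = D (ρ_ref − ρ)/ρ.
h = 80950 m × (2.678 − 2.586)/2.586 = 2880 m.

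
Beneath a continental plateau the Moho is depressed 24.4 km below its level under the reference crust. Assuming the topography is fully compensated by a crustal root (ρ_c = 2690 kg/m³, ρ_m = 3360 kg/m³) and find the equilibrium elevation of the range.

Isostatic balance requires: ρ_c h = (ρ_m − ρ_c) r.
h = r (ρ_m − ρ_c) / ρ_c = 24.4 km × (3360 − 2690) / 2690 = 6.08 km.

6.08 km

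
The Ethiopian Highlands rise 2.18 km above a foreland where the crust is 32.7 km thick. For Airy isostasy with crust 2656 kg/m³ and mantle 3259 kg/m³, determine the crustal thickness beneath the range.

Root depth r = h ρ_c / (ρ_m − ρ_c) = 2.18 km × 2656 / 603 = 9.602 km.
Total thickness = T + h + r = 32.7 km + 2.18 km + 9.602 km = 44.5 km.

44.5 km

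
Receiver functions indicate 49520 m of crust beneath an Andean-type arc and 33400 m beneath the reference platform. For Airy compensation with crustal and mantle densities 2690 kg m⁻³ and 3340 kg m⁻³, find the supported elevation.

Excess crust Δ = 49520 m − 33400 m = 16120 m, split between elevation h and root r with h + r = Δ.
Airy balance ρ_c h = (ρ_m − ρ_c) r gives r = h ρ_c/(ρ_m − ρ_c), so h (1 + ρ_c/(ρ_m − ρ_c)) = Δ, i.e. h = Δ (ρ_m − ρ_c)/ρ_m.
h = 16120 m × 650/3340 = 3140 m.

3140 m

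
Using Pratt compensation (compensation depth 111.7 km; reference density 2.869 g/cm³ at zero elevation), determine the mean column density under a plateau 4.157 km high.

2.77 g/cm³

Pratt balance: ρ_ref D = ρ (D + h).
ρ = ρ_ref D/(D + h) = 2.869 × 111.7 km/(111.7 km + 4.157 km) = 2.77 g/cm³.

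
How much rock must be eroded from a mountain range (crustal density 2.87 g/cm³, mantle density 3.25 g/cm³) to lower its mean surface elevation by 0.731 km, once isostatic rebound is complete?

6.25 km

Net drop Δ = e − u = e − e ρ_c/ρ_m = e (ρ_m − ρ_c)/ρ_m.
e = Δ ρ_m/(ρ_m − ρ_c) = 0.731 km × 3.25/0.38 = 6.25 km.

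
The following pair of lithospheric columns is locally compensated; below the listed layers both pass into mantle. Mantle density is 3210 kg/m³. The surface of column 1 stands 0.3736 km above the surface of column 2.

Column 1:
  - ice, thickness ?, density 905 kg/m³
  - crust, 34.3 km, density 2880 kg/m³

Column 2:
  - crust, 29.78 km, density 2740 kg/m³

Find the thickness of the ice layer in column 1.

Take the compensation level at the base of the deeper column (depth z_c below the surface of column 1) and equate Σ ρ_i t_i down to z_c; mantle fills any gap and the z_c terms cancel.
Column 1: x×905 + 34.3×2880 + (z_c − 34.3 − x)×3210
Column 2: 0.3736×0 + 29.78×2740 + (z_c − 0.3736 − 29.78)×3210
The z_c×3210 term appears on both sides and cancels. Collect the known terms of each column as K = Σ(ρt)_known − 3210 × (depth of known layers): K_1 = 98784 − 3210×34.3 = −11319; K_2 = 81597.2 − 3210×(0.3736 + 29.78) = −15195.856.
Balance: K_1 − x×(3210 − 905) = K_2, so x = (K_1 − K_2)/(3210 − 905) = 3876.86/2305 = 1.68 km.

1.68 km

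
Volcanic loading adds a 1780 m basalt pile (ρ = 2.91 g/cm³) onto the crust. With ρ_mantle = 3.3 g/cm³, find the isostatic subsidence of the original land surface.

Subaerial loading: s = t ρ_load / ρ_m.
s = 1780 m × 2.91/3.3 = 1570 m.

1570 m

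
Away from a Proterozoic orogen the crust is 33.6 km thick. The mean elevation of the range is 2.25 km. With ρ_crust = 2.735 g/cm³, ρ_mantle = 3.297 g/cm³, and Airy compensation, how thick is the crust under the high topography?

46.8 km

Root depth r = h ρ_c / (ρ_m − ρ_c) = 2.25 km × 2.735 / 0.562 = 10.95 km.
Total thickness = T + h + r = 33.6 km + 2.25 km + 10.95 km = 46.8 km.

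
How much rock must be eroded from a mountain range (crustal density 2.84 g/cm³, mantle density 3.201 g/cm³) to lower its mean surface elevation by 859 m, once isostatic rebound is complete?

7620 m

Net drop Δ = e − u = e − e ρ_c/ρ_m = e (ρ_m − ρ_c)/ρ_m.
e = Δ ρ_m/(ρ_m − ρ_c) = 859 m × 3.201/0.361 = 7620 m.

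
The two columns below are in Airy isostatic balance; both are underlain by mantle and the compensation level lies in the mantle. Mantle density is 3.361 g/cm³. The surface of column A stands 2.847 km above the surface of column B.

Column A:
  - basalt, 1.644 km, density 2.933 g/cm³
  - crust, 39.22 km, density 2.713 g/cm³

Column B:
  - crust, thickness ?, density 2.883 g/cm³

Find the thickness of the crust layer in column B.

34.6 km

Take the compensation level at the base of the deeper column (depth z_c below the surface of column A) and equate Σ ρ_i t_i down to z_c; mantle fills any gap and the z_c terms cancel.
Column A: 1.644×2.933 + 39.22×2.713 + (z_c − 40.864)×3.361
Column B: 2.847×0 + x×2.883 + (z_c − 2.847 − 0 − x)×3.361
The z_c×3.361 term appears on both sides and cancels. Collect the known terms of each column as K = Σ(ρt)_known − 3.361 × (depth of known layers): K_A = 111.225712 − 3.361×40.864 = −26.118192; K_B = 0 − 3.361×(2.847 + 0) = −9.568767.
Balance: K_A = K_B − x×(3.361 − 2.883), so x = (K_B − K_A)/(3.361 − 2.883) = 16.5494/0.478 = 34.6 km.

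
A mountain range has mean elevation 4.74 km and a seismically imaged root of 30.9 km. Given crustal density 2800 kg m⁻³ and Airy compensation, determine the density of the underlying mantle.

3230 kg m⁻³

Airy balance: ρ_c h = (ρ_m − ρ_c) r → ρ_m = ρ_c (1 + h/r).
ρ_m = 2800 × (1 + 4.74 km/30.9 km) = 3230 kg m⁻³.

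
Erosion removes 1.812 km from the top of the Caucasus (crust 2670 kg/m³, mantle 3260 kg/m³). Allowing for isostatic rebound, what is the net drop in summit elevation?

Rebound u = e ρ_c/ρ_m = 1.812 km × 2670/3260 = 1.484 km.
Net surface drop = e − u = 1.812 km − 1.484 km = e (ρ_m − ρ_c)/ρ_m = 0.328 km.

0.328 km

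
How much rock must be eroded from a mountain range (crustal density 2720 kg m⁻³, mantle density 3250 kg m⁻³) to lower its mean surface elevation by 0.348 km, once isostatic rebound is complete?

2.13 km

Net drop Δ = e − u = e − e ρ_c/ρ_m = e (ρ_m − ρ_c)/ρ_m.
e = Δ ρ_m/(ρ_m − ρ_c) = 0.348 km × 3250/530 = 2.13 km.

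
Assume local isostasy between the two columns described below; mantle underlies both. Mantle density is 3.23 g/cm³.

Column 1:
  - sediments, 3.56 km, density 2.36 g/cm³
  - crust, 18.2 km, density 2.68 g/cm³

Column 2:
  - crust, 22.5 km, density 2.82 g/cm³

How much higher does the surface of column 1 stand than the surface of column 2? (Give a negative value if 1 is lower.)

1.2 km

For any compensation level in the mantle, the mantle terms cancel and isostasy reduces to e = (Σt_1 − Σt_2) − (Σ(ρt)_1 − Σ(ρt)_2) / ρ_m.
Σt_1 = 21.76 km; Σt_2 = 22.5 km; Σ(ρt)_1 = 57.1776; Σ(ρt)_2 = 63.45 (in km·g/cm³).
e = (21.76 − 22.5) − (57.1776 − 63.45) / 3.23 = 1.2 km.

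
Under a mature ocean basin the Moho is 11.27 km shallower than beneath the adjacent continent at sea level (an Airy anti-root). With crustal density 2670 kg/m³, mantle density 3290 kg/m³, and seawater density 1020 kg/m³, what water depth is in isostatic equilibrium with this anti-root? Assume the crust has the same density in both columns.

Replacing a thickness d of crust by seawater at the top must be balanced by replacing crust with mantle at the base: d (ρ_c − ρ_w) = a (ρ_m − ρ_c).
d = a (ρ_m − ρ_c)/(ρ_c − ρ_w) = 11.27 km × 620/1650 = 4.23 km.

4.23 km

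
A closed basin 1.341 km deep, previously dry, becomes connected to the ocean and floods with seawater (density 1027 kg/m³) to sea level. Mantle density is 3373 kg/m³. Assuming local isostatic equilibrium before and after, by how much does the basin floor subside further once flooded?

0.587 km

After flooding the water column is d + s deep. Its weight must equal the weight of mantle displaced by the extra subsidence s: (d + s) ρ_w = s ρ_m.
s = d ρ_w / (ρ_m − ρ_w) = 1.341 km × 1027/(3373 − 1027) = 0.587 km.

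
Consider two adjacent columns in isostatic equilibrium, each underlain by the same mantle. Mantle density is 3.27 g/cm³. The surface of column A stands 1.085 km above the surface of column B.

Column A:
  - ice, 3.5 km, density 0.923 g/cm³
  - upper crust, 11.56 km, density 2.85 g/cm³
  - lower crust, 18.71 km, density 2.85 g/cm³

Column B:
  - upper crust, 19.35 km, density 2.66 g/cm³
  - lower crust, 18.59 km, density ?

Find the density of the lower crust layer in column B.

Take the compensation level at the base of the deeper column (depth z_c below the surface of column A) and equate Σ ρ_i t_i down to z_c; mantle fills any gap and the z_c terms cancel.
Column A: 3.5×0.923 + 11.56×2.85 + 18.71×2.85 + (z_c − 33.77)×3.27
Column B: 1.085×0 + 19.35×2.66 + 18.59×ρ + (z_c − 1.085 − 37.94)×3.27
The z_c×3.27 term appears on both sides and cancels. Collect the known terms of each column as K = Σ(ρt)_known − 3.27 × (depth of known layers): K_A = 89.5 − 3.27×33.77 = −20.9279; K_B = 51.471 − 3.27×(1.085 + 37.94) = −76.14075.
Balance: K_A = K_B + 18.59×ρ, so ρ = (K_A − K_B)/18.59 = 55.2128/18.59 = 2.97 g/cm³.

2.97 g/cm³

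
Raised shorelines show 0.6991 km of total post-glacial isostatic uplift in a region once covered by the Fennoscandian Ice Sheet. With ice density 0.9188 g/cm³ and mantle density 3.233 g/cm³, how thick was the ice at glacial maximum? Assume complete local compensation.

u = t ρ_ice/ρ_m → t = u ρ_m/ρ_ice = 0.6991 km × 3.233/0.9188 = 2.46 km.

2.46 km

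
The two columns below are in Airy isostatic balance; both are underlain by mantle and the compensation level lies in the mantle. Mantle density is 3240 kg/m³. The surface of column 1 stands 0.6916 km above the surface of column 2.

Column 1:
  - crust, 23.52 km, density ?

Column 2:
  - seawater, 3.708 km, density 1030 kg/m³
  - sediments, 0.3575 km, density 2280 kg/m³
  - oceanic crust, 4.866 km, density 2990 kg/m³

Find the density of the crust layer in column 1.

Take the compensation level at the base of the deeper column (depth z_c below the surface of column 1) and equate Σ ρ_i t_i down to z_c; mantle fills any gap and the z_c terms cancel.
Column 1: 23.52×ρ + (z_c − 23.52)×3240
Column 2: 0.6916×0 + 3.708×1030 + 0.3575×2280 + 4.866×2990 + (z_c − 0.6916 − 8.9315)×3240
The z_c×3240 term appears on both sides and cancels. Collect the known terms of each column as K = Σ(ρt)_known − 3240 × (depth of known layers): K_1 = 0 − 3240×23.52 = −76204.8; K_2 = 19183.68 − 3240×(0.6916 + 8.9315) = −11995.164.
Balance: K_1 + 23.52×ρ = K_2, so ρ = (K_2 − K_1)/23.52 = 64209.6/23.52 = 2730 kg/m³.

2730 kg/m³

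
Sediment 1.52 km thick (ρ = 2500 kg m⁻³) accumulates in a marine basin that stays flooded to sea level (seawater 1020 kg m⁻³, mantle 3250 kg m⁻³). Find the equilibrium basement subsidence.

Submarine loading: the sediment displaces seawater, and the subsidence is in turn flooded, so s (ρ_m − ρ_w) = t (ρ_sed − ρ_w).
s = 1.52 km × (2500 − 1020) / (3250 − 1020) = 1.01 km.

1.01 km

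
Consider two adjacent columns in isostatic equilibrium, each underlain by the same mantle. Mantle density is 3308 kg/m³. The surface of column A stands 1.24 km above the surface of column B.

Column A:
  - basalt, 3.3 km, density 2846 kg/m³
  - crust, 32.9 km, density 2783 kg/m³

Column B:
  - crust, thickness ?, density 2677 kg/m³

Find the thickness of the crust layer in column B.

23.3 km

Take the compensation level at the base of the deeper column (depth z_c below the surface of column A) and equate Σ ρ_i t_i down to z_c; mantle fills any gap and the z_c terms cancel.
Column A: 3.3×2846 + 32.9×2783 + (z_c − 36.2)×3308
Column B: 1.24×0 + x×2677 + (z_c − 1.24 − 0 − x)×3308
The z_c×3308 term appears on both sides and cancels. Collect the known terms of each column as K = Σ(ρt)_known − 3308 × (depth of known layers): K_A = 100952.5 − 3308×36.2 = −18797.1; K_B = 0 − 3308×(1.24 + 0) = −4101.92.
Balance: K_A = K_B − x×(3308 − 2677), so x = (K_B − K_A)/(3308 − 2677) = 14695.2/631 = 23.3 km.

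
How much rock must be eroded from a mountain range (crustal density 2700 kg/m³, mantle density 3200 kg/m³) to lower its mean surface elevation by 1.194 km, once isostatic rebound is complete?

Net drop Δ = e − u = e − e ρ_c/ρ_m = e (ρ_m − ρ_c)/ρ_m.
e = Δ ρ_m/(ρ_m − ρ_c) = 1.194 km × 3200/500 = 7.64 km.

7.64 km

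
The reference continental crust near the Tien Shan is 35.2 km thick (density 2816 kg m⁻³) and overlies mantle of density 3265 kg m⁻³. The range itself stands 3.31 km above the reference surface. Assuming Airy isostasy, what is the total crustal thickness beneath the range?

Root depth r = h ρ_c / (ρ_m − ρ_c) = 3.31 km × 2816 / 449 = 20.76 km.
Total thickness = T + h + r = 35.2 km + 3.31 km + 20.76 km = 59.3 km.

59.3 km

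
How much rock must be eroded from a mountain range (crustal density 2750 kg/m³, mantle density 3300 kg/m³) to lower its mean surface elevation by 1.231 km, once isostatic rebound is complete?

Net drop Δ = e − u = e − e ρ_c/ρ_m = e (ρ_m − ρ_c)/ρ_m.
e = Δ ρ_m/(ρ_m − ρ_c) = 1.231 km × 3300/550 = 7.39 km.

7.39 km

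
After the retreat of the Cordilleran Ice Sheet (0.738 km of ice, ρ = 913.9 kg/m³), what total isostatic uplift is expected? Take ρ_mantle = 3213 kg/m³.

Removing the load lets mantle flow back in; uplift u satisfies ρ_ice t = ρ_m u.
u = t ρ_ice/ρ_m = 0.738 km × 913.9/3213 = 0.21 km.

0.21 km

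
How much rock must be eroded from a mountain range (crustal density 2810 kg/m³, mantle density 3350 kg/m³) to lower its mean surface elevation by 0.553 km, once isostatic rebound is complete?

3.43 km

Net drop Δ = e − u = e − e ρ_c/ρ_m = e (ρ_m − ρ_c)/ρ_m.
e = Δ ρ_m/(ρ_m − ρ_c) = 0.553 km × 3350/540 = 3.43 km.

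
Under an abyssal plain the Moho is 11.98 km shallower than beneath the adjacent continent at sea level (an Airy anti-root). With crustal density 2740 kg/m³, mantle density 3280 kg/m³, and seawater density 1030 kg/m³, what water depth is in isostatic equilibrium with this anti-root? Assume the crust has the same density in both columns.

Replacing a thickness d of crust by seawater at the top must be balanced by replacing crust with mantle at the base: d (ρ_c − ρ_w) = a (ρ_m − ρ_c).
d = a (ρ_m − ρ_c)/(ρ_c − ρ_w) = 11.98 km × 540/1710 = 3.78 km.

3.78 km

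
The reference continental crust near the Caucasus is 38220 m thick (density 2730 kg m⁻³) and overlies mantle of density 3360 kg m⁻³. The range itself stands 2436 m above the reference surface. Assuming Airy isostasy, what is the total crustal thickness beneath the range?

Root depth r = h ρ_c / (ρ_m − ρ_c) = 2436 m × 2730 / 630 = 10560 m.
Total thickness = T + h + r = 38220 m + 2436 m + 10560 m = 51200 m.

51200 m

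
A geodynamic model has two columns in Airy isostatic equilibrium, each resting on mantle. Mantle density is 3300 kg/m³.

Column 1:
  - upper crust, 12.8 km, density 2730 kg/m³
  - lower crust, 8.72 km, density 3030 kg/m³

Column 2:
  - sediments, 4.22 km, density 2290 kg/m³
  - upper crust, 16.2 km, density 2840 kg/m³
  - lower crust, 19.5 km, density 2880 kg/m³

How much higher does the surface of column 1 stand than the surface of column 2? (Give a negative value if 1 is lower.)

−3.11 km

For any compensation level in the mantle, the mantle terms cancel and isostasy reduces to e = (Σt_1 − Σt_2) − (Σ(ρt)_1 − Σ(ρt)_2) / ρ_m.
Σt_1 = 21.52 km; Σt_2 = 39.92 km; Σ(ρt)_1 = 61365.6; Σ(ρt)_2 = 111831.8 (in km·kg/m³).
e = (21.52 − 39.92) − (61365.6 − 111831.8) / 3300 = −3.11 km.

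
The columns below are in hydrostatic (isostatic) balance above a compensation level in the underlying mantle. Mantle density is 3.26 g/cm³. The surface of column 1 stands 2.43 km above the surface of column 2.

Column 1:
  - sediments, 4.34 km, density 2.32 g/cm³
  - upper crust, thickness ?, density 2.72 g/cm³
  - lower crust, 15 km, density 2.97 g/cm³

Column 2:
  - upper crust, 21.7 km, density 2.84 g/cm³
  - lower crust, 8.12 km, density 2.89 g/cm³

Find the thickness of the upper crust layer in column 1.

21.5 km

Take the compensation level at the base of the deeper column (depth z_c below the surface of column 1) and equate Σ ρ_i t_i down to z_c; mantle fills any gap and the z_c terms cancel.
Column 1: 4.34×2.32 + x×2.72 + 15×2.97 + (z_c − 19.34 − x)×3.26
Column 2: 2.43×0 + 21.7×2.84 + 8.12×2.89 + (z_c − 2.43 − 29.82)×3.26
The z_c×3.26 term appears on both sides and cancels. Collect the known terms of each column as K = Σ(ρt)_known − 3.26 × (depth of known layers): K_1 = 54.6188 − 3.26×19.34 = −8.4296; K_2 = 85.0948 − 3.26×(2.43 + 29.82) = −20.0402.
Balance: K_1 − x×(3.26 − 2.72) = K_2, so x = (K_1 − K_2)/(3.26 − 2.72) = 11.6106/0.54 = 21.5 km.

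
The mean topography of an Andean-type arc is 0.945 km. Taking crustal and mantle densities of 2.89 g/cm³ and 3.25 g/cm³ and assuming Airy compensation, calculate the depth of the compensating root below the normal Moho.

7.59 km

Balancing pressure at the compensation depth: the weight of the topography is balanced by the buoyancy of the root, ρ_c h = (ρ_m − ρ_c) r.
r = h · ρ_c / (ρ_m − ρ_c) = 0.945 km × 2.89 / (3.25 − 2.89) = 7.59 km.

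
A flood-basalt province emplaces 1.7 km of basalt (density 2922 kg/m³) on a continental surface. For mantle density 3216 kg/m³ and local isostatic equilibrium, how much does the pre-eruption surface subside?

1.54 km

Subaerial loading: s = t ρ_load / ρ_m.
s = 1.7 km × 2922/3216 = 1.54 km.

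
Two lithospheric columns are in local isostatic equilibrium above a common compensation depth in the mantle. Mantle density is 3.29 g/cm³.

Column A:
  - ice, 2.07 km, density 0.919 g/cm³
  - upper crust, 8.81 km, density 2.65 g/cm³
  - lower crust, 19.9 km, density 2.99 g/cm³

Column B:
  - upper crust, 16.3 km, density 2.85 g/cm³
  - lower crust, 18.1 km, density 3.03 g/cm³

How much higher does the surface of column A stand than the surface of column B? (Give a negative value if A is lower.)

For any compensation level in the mantle, the mantle terms cancel and isostasy reduces to e = (Σt_A − Σt_B) − (Σ(ρt)_A − Σ(ρt)_B) / ρ_m.
Σt_A = 30.78 km; Σt_B = 34.4 km; Σ(ρt)_A = 84.74983; Σ(ρt)_B = 101.298 (in km·g/cm³).
e = (30.78 − 34.4) − (84.74983 − 101.298) / 3.29 = 1.41 km.

1.41 km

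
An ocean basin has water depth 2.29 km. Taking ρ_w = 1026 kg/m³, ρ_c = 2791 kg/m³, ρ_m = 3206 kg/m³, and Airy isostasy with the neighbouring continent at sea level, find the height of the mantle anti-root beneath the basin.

9.74 km

Equating mass per unit area of the two columns: replacing crust with seawater at the top is compensated by replacing crust with mantle at the base: d (ρ_c − ρ_w) = a (ρ_m − ρ_c).
a = d (ρ_c − ρ_w)/(ρ_m − ρ_c) = 2.29 km × 1765/415 = 9.74 km.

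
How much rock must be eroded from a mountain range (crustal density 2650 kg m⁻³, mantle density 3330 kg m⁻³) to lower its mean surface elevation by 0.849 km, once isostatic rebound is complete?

Net drop Δ = e − u = e − e ρ_c/ρ_m = e (ρ_m − ρ_c)/ρ_m.
e = Δ ρ_m/(ρ_m − ρ_c) = 0.849 km × 3330/680 = 4.16 km.

4.16 km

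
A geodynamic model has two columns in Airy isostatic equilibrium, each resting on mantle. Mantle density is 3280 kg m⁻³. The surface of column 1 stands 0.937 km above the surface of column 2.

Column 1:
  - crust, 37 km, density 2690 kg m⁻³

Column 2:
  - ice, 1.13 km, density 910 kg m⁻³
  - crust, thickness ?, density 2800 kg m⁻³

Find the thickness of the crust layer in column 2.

33.5 km

Take the compensation level at the base of the deeper column (depth z_c below the surface of column 1) and equate Σ ρ_i t_i down to z_c; mantle fills any gap and the z_c terms cancel.
Column 1: 37×2690 + (z_c − 37)×3280
Column 2: 0.937×0 + 1.13×910 + x×2800 + (z_c − 0.937 − 1.13 − x)×3280
The z_c×3280 term appears on both sides and cancels. Collect the known terms of each column as K = Σ(ρt)_known − 3280 × (depth of known layers): K_1 = 99530 − 3280×37 = −21830; K_2 = 1028.3 − 3280×(0.937 + 1.13) = −5751.46.
Balance: K_1 = K_2 − x×(3280 − 2800), so x = (K_2 − K_1)/(3280 − 2800) = 16078.5/480 = 33.5 km.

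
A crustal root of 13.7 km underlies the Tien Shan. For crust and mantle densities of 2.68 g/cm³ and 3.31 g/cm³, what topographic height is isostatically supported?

3.22 km

Equating mass per unit area of the two columns: ρ_c h = (ρ_m − ρ_c) r.
h = r (ρ_m − ρ_c) / ρ_c = 13.7 km × (3.31 − 2.68) / 2.68 = 3.22 km.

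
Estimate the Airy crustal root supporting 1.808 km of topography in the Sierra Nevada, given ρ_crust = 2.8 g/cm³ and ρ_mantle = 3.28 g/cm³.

By Archimedes' principle applied to the lithosphere: the weight of the topography is balanced by the buoyancy of the root, ρ_c h = (ρ_m − ρ_c) r.
r = h · ρ_c / (ρ_m − ρ_c) = 1.808 km × 2.8 / (3.28 − 2.8) = 10.5 km.

10.5 km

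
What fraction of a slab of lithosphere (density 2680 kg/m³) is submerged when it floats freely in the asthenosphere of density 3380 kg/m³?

79.3%

Submerged fraction = ρ_obj/ρ_fluid = 2680/3380 = 79.3%.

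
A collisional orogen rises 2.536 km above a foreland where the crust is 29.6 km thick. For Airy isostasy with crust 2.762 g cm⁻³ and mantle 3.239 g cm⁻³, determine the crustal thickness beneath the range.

Root depth r = h ρ_c / (ρ_m − ρ_c) = 2.536 km × 2.762 / 0.477 = 14.68 km.
Total thickness = T + h + r = 29.6 km + 2.536 km + 14.68 km = 46.8 km.

46.8 km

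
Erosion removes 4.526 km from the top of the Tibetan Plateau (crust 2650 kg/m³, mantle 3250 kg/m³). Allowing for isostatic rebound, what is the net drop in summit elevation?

Rebound u = e ρ_c/ρ_m = 4.526 km × 2650/3250 = 3.69 km.
Net surface drop = e − u = 4.526 km − 3.69 km = e (ρ_m − ρ_c)/ρ_m = 0.836 km.

0.836 km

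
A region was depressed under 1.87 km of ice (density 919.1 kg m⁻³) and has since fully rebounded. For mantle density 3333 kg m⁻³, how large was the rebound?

0.516 km

Removing the load lets mantle flow back in; uplift u satisfies ρ_ice t = ρ_m u.
u = t ρ_ice/ρ_m = 1.87 km × 919.1/3333 = 0.516 km.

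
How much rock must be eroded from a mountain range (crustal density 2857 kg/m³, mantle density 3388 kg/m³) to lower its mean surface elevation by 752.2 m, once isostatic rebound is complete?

Net drop Δ = e − u = e − e ρ_c/ρ_m = e (ρ_m − ρ_c)/ρ_m.
e = Δ ρ_m/(ρ_m − ρ_c) = 752.2 m × 3388/531 = 4800 m.

4800 m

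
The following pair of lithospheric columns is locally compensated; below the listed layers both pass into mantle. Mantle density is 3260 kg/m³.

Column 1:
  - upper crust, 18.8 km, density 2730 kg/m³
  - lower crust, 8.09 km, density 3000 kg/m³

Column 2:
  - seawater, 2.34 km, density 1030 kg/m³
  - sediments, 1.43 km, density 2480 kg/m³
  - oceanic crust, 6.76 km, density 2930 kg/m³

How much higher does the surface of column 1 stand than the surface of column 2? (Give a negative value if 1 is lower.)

1.07 km

For any compensation level in the mantle, the mantle terms cancel and isostasy reduces to e = (Σt_1 − Σt_2) − (Σ(ρt)_1 − Σ(ρt)_2) / ρ_m.
Σt_1 = 26.89 km; Σt_2 = 10.53 km; Σ(ρt)_1 = 75594; Σ(ρt)_2 = 25763.4 (in km·kg/m³).
e = (26.89 − 10.53) − (75594 − 25763.4) / 3260 = 1.07 km.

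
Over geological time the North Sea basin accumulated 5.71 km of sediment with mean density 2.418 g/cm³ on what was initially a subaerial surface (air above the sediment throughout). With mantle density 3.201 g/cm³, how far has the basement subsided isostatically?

Subaerial load: s = t ρ_sed / ρ_m = 5.71 km × 2.418/3.201 = 4.31 km.

4.31 km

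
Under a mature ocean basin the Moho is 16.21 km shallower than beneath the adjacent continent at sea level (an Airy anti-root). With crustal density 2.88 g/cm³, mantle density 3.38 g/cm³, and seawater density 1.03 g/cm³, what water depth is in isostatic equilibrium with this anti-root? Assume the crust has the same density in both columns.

Replacing a thickness d of crust by seawater at the top must be balanced by replacing crust with mantle at the base: d (ρ_c − ρ_w) = a (ρ_m − ρ_c).
d = a (ρ_m − ρ_c)/(ρ_c − ρ_w) = 16.21 km × 0.5/1.85 = 4.38 km.

4.38 km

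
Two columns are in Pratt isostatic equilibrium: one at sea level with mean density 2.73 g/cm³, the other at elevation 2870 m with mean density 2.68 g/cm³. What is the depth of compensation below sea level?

154000 m

ρ_ref D = ρ (D + h) → D (ρ_ref − ρ) = ρ h.
D = ρ h/(ρ_ref − ρ) = 2.68 × 2870 m/(2.73 − 2.68) = 154000 m.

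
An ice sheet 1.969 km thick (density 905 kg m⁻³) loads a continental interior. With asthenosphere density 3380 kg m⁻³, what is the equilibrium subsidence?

0.527 km

By Archimedes' principle applied to the lithosphere: the ice load ρ_ice t is balanced by mantle displaced below, ρ_m s.
s = t ρ_ice / ρ_m = 1.969 km × 905/3380 = 0.527 km.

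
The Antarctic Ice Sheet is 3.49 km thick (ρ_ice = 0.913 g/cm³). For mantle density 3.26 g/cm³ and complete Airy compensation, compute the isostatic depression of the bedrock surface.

0.977 km

By Archimedes' principle applied to the lithosphere: the ice load ρ_ice t is balanced by mantle displaced below, ρ_m s.
s = t ρ_ice / ρ_m = 3.49 km × 0.913/3.26 = 0.977 km.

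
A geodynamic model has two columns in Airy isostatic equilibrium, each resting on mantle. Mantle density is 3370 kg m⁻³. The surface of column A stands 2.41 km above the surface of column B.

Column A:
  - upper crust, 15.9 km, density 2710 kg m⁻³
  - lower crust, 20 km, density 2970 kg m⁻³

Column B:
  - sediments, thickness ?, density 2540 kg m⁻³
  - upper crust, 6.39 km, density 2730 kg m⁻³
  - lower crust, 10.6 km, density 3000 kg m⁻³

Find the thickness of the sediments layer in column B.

2.84 km

Take the compensation level at the base of the deeper column (depth z_c below the surface of column A) and equate Σ ρ_i t_i down to z_c; mantle fills any gap and the z_c terms cancel.
Column A: 15.9×2710 + 20×2970 + (z_c − 35.9)×3370
Column B: 2.41×0 + x×2540 + 6.39×2730 + 10.6×3000 + (z_c − 2.41 − 16.99 − x)×3370
The z_c×3370 term appears on both sides and cancels. Collect the known terms of each column as K = Σ(ρt)_known − 3370 × (depth of known layers): K_A = 102489 − 3370×35.9 = −18494; K_B = 49244.7 − 3370×(2.41 + 16.99) = −16133.3.
Balance: K_A = K_B − x×(3370 − 2540), so x = (K_B − K_A)/(3370 − 2540) = 2360.7/830 = 2.84 km.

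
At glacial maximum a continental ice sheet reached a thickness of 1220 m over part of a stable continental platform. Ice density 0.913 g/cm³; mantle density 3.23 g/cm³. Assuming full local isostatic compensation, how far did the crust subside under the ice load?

Isostatic balance requires: the ice load ρ_ice t is balanced by mantle displaced below, ρ_m s.
s = t ρ_ice / ρ_m = 1220 m × 0.913/3.23 = 345 m.

345 m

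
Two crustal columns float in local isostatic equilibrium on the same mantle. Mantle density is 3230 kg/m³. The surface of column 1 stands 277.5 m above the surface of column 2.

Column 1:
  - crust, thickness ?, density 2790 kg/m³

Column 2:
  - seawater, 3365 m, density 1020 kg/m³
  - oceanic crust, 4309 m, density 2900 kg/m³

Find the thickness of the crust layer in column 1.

22200 m

Take the compensation level at the base of the deeper column (depth z_c below the surface of column 1) and equate Σ ρ_i t_i down to z_c; mantle fills any gap and the z_c terms cancel.
Column 1: x×2790 + (z_c − 0 − x)×3230
Column 2: 277.5×0 + 3365×1020 + 4309×2900 + (z_c − 277.5 − 7674)×3230
The z_c×3230 term appears on both sides and cancels. Collect the known terms of each column as K = Σ(ρt)_known − 3230 × (depth of known layers): K_1 = 0 − 3230×0 = 0; K_2 = 15928400 − 3230×(277.5 + 7674) = −9754945.
Balance: K_1 − x×(3230 − 2790) = K_2, so x = (K_1 − K_2)/(3230 − 2790) = 9754940/440 = 22200 m.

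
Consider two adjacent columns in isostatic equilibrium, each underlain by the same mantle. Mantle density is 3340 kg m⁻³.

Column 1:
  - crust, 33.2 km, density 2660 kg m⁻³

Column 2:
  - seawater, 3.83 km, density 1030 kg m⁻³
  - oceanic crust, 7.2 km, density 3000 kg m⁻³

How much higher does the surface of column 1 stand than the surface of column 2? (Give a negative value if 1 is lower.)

For any compensation level in the mantle, the mantle terms cancel and isostasy reduces to e = (Σt_1 − Σt_2) − (Σ(ρt)_1 − Σ(ρt)_2) / ρ_m.
Σt_1 = 33.2 km; Σt_2 = 11.03 km; Σ(ρt)_1 = 88312; Σ(ρt)_2 = 25544.9 (in km·kg m⁻³).
e = (33.2 − 11.03) − (88312 − 25544.9) / 3340 = 3.38 km.

3.38 km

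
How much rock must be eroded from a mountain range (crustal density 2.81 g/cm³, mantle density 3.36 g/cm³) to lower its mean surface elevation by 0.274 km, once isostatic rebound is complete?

Net drop Δ = e − u = e − e ρ_c/ρ_m = e (ρ_m − ρ_c)/ρ_m.
e = Δ ρ_m/(ρ_m − ρ_c) = 0.274 km × 3.36/0.55 = 1.67 km.

1.67 km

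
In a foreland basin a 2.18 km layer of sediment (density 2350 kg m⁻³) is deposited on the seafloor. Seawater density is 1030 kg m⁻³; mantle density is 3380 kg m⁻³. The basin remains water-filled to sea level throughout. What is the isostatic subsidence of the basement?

Submarine loading: the sediment displaces seawater, and the subsidence is in turn flooded, so s (ρ_m − ρ_w) = t (ρ_sed − ρ_w).
s = 2.18 km × (2350 − 1030) / (3380 − 1030) = 1.22 km.

1.22 km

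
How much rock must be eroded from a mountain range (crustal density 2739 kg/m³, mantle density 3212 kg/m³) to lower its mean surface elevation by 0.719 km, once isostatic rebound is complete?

4.88 km

Net drop Δ = e − u = e − e ρ_c/ρ_m = e (ρ_m − ρ_c)/ρ_m.
e = Δ ρ_m/(ρ_m − ρ_c) = 0.719 km × 3212/473 = 4.88 km.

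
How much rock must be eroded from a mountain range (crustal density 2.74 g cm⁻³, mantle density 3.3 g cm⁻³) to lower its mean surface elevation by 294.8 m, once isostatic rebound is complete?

Net drop Δ = e − u = e − e ρ_c/ρ_m = e (ρ_m − ρ_c)/ρ_m.
e = Δ ρ_m/(ρ_m − ρ_c) = 294.8 m × 3.3/0.56 = 1740 m.

1740 m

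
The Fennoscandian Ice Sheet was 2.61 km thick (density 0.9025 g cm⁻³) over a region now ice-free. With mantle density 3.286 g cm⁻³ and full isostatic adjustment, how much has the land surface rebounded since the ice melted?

0.717 km

Removing the load lets mantle flow back in; uplift u satisfies ρ_ice t = ρ_m u.
u = t ρ_ice/ρ_m = 2.61 km × 0.9025/3.286 = 0.717 km.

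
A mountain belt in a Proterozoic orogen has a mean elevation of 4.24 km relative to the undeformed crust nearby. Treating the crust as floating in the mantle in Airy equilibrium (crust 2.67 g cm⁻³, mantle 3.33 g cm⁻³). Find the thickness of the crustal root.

17.2 km

By Archimedes' principle applied to the lithosphere: the weight of the topography is balanced by the buoyancy of the root, ρ_c h = (ρ_m − ρ_c) r.
r = h · ρ_c / (ρ_m − ρ_c) = 4.24 km × 2.67 / (3.33 − 2.67) = 17.2 km.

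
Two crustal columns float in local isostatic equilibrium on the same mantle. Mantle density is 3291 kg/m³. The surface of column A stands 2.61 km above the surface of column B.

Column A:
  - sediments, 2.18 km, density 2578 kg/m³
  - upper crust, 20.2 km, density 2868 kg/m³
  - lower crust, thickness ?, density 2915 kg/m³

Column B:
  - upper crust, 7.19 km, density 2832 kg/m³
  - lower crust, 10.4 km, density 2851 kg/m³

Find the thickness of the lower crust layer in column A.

16.9 km

Take the compensation level at the base of the deeper column (depth z_c below the surface of column A) and equate Σ ρ_i t_i down to z_c; mantle fills any gap and the z_c terms cancel.
Column A: 2.18×2578 + 20.2×2868 + x×2915 + (z_c − 22.38 − x)×3291
Column B: 2.61×0 + 7.19×2832 + 10.4×2851 + (z_c − 2.61 − 17.59)×3291
The z_c×3291 term appears on both sides and cancels. Collect the known terms of each column as K = Σ(ρt)_known − 3291 × (depth of known layers): K_A = 63553.64 − 3291×22.38 = −10098.94; K_B = 50012.48 − 3291×(2.61 + 17.59) = −16465.72.
Balance: K_A − x×(3291 − 2915) = K_B, so x = (K_A − K_B)/(3291 − 2915) = 6366.78/376 = 16.9 km.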